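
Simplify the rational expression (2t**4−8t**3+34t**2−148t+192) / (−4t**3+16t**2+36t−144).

Repeated division with remainder:
  2t**4−8t**3+34t**2−148t+192 = (−(1/2)t)(−4t**3+16t**2+36t−144) + (52t**2−220t+192)
  −4t**3+16t**2+36t−144 = (−(1/13)t−3/169)(52t**2−220t+192) + ((7920/169)t−23760/169)
  52t**2−220t+192 = ((2197/1980)t−676/495)((7920/169)t−23760/169) + (0)
Last nonzero remainder: (7920/169)t−23760/169. Dividing through by 7920/169 gives the monic gcd t−3.
Cancel t−3 from numerator and denominator to get the reduced form.

(−t**3+t**2−14t+32)/(2t**2−2t−24)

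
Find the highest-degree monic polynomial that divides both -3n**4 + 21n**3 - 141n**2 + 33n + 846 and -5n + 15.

Euclidean algorithm in ℚ[n]:
  -3n**4 + 21n**3 - 141n**2 + 33n + 846 = ((3/5)n**3 - (12/5)n**2 + 21n + 282/5)(-5n + 15) + (0)
Last nonzero remainder: -5n + 15. Dividing through by -5 gives the monic gcd n - 3.

n - 3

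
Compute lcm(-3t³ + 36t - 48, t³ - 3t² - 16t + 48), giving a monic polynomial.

t⁵ - 7t⁴ + 100t² - 256t + 192

Euclidean algorithm in ℚ[t]:
  -3t³ + 36t - 48 = (-3)(t³ - 3t² - 16t + 48) + (-9t² - 12t + 96)
  t³ - 3t² - 16t + 48 = (-(1/9)t + 13/27)(-9t² - 12t + 96) + ((4/9)t + 16/9)
  -9t² - 12t + 96 = (-(81/4)t + 54)((4/9)t + 16/9) + (0)
Last nonzero remainder: (4/9)t + 16/9. Dividing through by 4/9 gives the monic gcd t + 4.
Then lcm(f, g) = f·g / gcd(f, g); expanding and making the result monic gives the answer.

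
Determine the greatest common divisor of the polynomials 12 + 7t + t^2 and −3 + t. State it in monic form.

1

Euclidean algorithm in ℚ[t]:
  t^2 + 7t + 12 = (t + 10)(t − 3) + (42)
  t − 3 = ((1/42)t − 1/14)(42) + (0)
The last nonzero remainder is the constant 42, so the polynomials are coprime and gcd = 1.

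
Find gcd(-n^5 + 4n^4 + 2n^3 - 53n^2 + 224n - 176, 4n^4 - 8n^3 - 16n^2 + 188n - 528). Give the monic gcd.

n^3 + n^2 - n + 44

Euclidean algorithm in ℚ[n]:
  -n^5 + 4n^4 + 2n^3 - 53n^2 + 224n - 176 = (-(1/4)n + 1/2)(4n^4 - 8n^3 - 16n^2 + 188n - 528) + (2n^3 + 2n^2 - 2n + 88)
  4n^4 - 8n^3 - 16n^2 + 188n - 528 = (2n - 6)(2n^3 + 2n^2 - 2n + 88) + (0)
Last nonzero remainder: 2n^3 + 2n^2 - 2n + 88. Dividing through by 2 gives the monic gcd n^3 + n^2 - n + 44.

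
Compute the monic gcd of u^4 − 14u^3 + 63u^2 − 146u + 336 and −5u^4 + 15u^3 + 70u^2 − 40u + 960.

u^3 − 7u^2 + 14u − 48

By polynomial division,
  u^4 − 14u^3 + 63u^2 − 146u + 336 = (−1/5)(−5u^4 + 15u^3 + 70u^2 − 40u + 960) + (−11u^3 + 77u^2 − 154u + 528)
  −5u^4 + 15u^3 + 70u^2 − 40u + 960 = ((5/11)u + 20/11)(−11u^3 + 77u^2 − 154u + 528) + (0)
Last nonzero remainder: −11u^3 + 77u^2 − 154u + 528. Dividing through by −11 gives the monic gcd u^3 − 7u^2 + 14u − 48.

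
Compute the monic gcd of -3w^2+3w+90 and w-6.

w-6

Repeated division with remainder:
  -3w^2+3w+90 = (-3w-15)(w-6) + (0)
The last nonzero remainder w-6 is already monic.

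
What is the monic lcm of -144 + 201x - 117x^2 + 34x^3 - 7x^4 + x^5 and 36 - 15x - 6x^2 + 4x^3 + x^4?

Euclidean algorithm in ℚ[x]:
  x^5 - 7x^4 + 34x^3 - 117x^2 + 201x - 144 = (x - 11)(x^4 + 4x^3 - 6x^2 - 15x + 36) + (84x^3 - 168x^2 + 252)
  x^4 + 4x^3 - 6x^2 - 15x + 36 = ((1/84)x + 1/14)(84x^3 - 168x^2 + 252) + (6x^2 - 18x + 18)
  84x^3 - 168x^2 + 252 = (14x + 14)(6x^2 - 18x + 18) + (0)
Last nonzero remainder: 6x^2 - 18x + 18. Dividing through by 6 gives the monic gcd x^2 - 3x + 3.
Then lcm(f, g) = f·g / gcd(f, g); expanding and making the result monic gives the answer.

-1728 + 1404x - 141x^2 - 210x^3 + 37x^4 - 3x^5 + x^7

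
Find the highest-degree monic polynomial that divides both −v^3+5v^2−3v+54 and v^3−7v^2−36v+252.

v−6

By polynomial division,
  −v^3+5v^2−3v+54 = (−1)(v^3−7v^2−36v+252) + (−2v^2−39v+306)
  v^3−7v^2−36v+252 = (−(1/2)v+53/4)(−2v^2−39v+306) + ((2535/4)v−7605/2)
  −2v^2−39v+306 = (−(8/2535)v−68/845)((2535/4)v−7605/2) + (0)
Last nonzero remainder: (2535/4)v−7605/2. Dividing through by 2535/4 gives the monic gcd v−6.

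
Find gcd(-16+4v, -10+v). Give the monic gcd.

1

Repeated division with remainder:
  4v-16 = (4)(v-10) + (24)
  v-10 = ((1/24)v-5/12)(24) + (0)
The last nonzero remainder is the constant 24, so the polynomials are coprime and gcd = 1.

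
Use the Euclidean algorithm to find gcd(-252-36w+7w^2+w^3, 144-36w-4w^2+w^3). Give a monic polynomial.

-36+w^2

Repeated division with remainder:
  w^3+7w^2-36w-252 = (w^3-4w^2-36w+144) + (11w^2-396)
  w^3-4w^2-36w+144 = ((1/11)w-4/11)(11w^2-396) + (0)
Last nonzero remainder: 11w^2-396. Dividing through by 11 gives the monic gcd w^2-36.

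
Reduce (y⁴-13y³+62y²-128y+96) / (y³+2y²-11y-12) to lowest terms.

(y³-10y²+32y-32)/(y²+5y+4)

Apply the Euclidean algorithm:
  y⁴-13y³+62y²-128y+96 = (y-15)(y³+2y²-11y-12) + (103y²-281y-84)
  y³+2y²-11y-12 = ((1/103)y+487/10609)(103y²-281y-84) + ((28800/10609)y-86400/10609)
  103y²-281y-84 = ((1092727/28800)y+74263/7200)((28800/10609)y-86400/10609) + (0)
Last nonzero remainder: (28800/10609)y-86400/10609. Dividing through by 28800/10609 gives the monic gcd y-3.
Cancel y-3 from numerator and denominator to get the reduced form.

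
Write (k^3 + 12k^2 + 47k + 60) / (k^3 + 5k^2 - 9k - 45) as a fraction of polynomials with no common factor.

Apply the Euclidean algorithm:
  k^3 + 12k^2 + 47k + 60 = (k^3 + 5k^2 - 9k - 45) + (7k^2 + 56k + 105)
  k^3 + 5k^2 - 9k - 45 = ((1/7)k - 3/7)(7k^2 + 56k + 105) + (0)
Last nonzero remainder: 7k^2 + 56k + 105. Dividing through by 7 gives the monic gcd k^2 + 8k + 15.
Cancel k^2 + 8k + 15 from numerator and denominator to get the reduced form.

(k + 4)/(k - 3)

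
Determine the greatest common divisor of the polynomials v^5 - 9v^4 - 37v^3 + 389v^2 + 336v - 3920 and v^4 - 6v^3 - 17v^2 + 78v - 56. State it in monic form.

Apply the Euclidean algorithm:
  v^5 - 9v^4 - 37v^3 + 389v^2 + 336v - 3920 = (v - 3)(v^4 - 6v^3 - 17v^2 + 78v - 56) + (-38v^3 + 260v^2 + 626v - 4088)
  v^4 - 6v^3 - 17v^2 + 78v - 56 = (-(1/38)v - 8/361)(-38v^3 + 260v^2 + 626v - 4088) + ((1890/361)v^2 - (5670/361)v - 52920/361)
  -38v^3 + 260v^2 + 626v - 4088 = (-(6859/945)v + 26353/945)((1890/361)v^2 - (5670/361)v - 52920/361) + (0)
Last nonzero remainder: (1890/361)v^2 - (5670/361)v - 52920/361. Dividing through by 1890/361 gives the monic gcd v^2 - 3v - 28.

v^2 - 3v - 28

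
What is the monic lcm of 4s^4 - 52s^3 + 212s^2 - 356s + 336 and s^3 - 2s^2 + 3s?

Repeated division with remainder:
  4s^4 - 52s^3 + 212s^2 - 356s + 336 = (4s - 44)(s^3 - 2s^2 + 3s) + (112s^2 - 224s + 336)
  s^3 - 2s^2 + 3s = ((1/112)s)(112s^2 - 224s + 336) + (0)
Last nonzero remainder: 112s^2 - 224s + 336. Dividing through by 112 gives the monic gcd s^2 - 2s + 3.
Then lcm(f, g) = f·g / gcd(f, g); expanding and making the result monic gives the answer.

s^5 - 13s^4 + 53s^3 - 89s^2 + 84s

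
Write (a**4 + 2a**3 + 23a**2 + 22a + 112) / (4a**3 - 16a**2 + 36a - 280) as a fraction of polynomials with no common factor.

(a**2 + a + 8)/(4a - 20)

Euclidean algorithm in ℚ[a]:
  a**4 + 2a**3 + 23a**2 + 22a + 112 = ((1/4)a + 3/2)(4a**3 - 16a**2 + 36a - 280) + (38a**2 + 38a + 532)
  4a**3 - 16a**2 + 36a - 280 = ((2/19)a - 10/19)(38a**2 + 38a + 532) + (0)
Last nonzero remainder: 38a**2 + 38a + 532. Dividing through by 38 gives the monic gcd a**2 + a + 14.
Cancel a**2 + a + 14 from numerator and denominator to get the reduced form.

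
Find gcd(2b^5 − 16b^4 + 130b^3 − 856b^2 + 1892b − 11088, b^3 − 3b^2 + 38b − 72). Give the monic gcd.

b^2 − b + 36

Repeated division with remainder:
  2b^5 − 16b^4 + 130b^3 − 856b^2 + 1892b − 11088 = (2b^2 − 10b + 24)(b^3 − 3b^2 + 38b − 72) + (−260b^2 + 260b − 9360)
  b^3 − 3b^2 + 38b − 72 = (−(1/260)b + 1/130)(−260b^2 + 260b − 9360) + (0)
Last nonzero remainder: −260b^2 + 260b − 9360. Dividing through by −260 gives the monic gcd b^2 − b + 36.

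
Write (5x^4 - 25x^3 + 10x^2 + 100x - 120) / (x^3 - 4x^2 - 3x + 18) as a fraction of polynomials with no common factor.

(5x^2 - 20x + 20)/(x - 3)

By polynomial division,
  5x^4 - 25x^3 + 10x^2 + 100x - 120 = (5x - 5)(x^3 - 4x^2 - 3x + 18) + (5x^2 - 5x - 30)
  x^3 - 4x^2 - 3x + 18 = ((1/5)x - 3/5)(5x^2 - 5x - 30) + (0)
Last nonzero remainder: 5x^2 - 5x - 30. Dividing through by 5 gives the monic gcd x^2 - x - 6.
Cancel x^2 - x - 6 from numerator and denominator to get the reduced form.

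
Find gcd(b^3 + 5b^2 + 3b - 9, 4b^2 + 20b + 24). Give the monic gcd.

b + 3

By polynomial division,
  b^3 + 5b^2 + 3b - 9 = ((1/4)b)(4b^2 + 20b + 24) + (-3b - 9)
  4b^2 + 20b + 24 = (-(4/3)b - 8/3)(-3b - 9) + (0)
Last nonzero remainder: -3b - 9. Dividing through by -3 gives the monic gcd b + 3.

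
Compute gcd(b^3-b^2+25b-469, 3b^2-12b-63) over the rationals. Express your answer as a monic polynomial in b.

b-7

Euclidean algorithm in ℚ[b]:
  b^3-b^2+25b-469 = ((1/3)b+1)(3b^2-12b-63) + (58b-406)
  3b^2-12b-63 = ((3/58)b+9/58)(58b-406) + (0)
Last nonzero remainder: 58b-406. Dividing through by 58 gives the monic gcd b-7.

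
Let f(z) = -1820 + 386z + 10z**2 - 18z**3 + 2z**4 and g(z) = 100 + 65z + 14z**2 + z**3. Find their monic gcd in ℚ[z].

Apply the Euclidean algorithm:
  2z**4 - 18z**3 + 10z**2 + 386z - 1820 = (2z - 46)(z**3 + 14z**2 + 65z + 100) + (524z**2 + 3176z + 2780)
  z**3 + 14z**2 + 65z + 100 = ((1/524)z + 260/17161)(524z**2 + 3176z + 2780) + ((198660/17161)z + 993300/17161)
  524z**2 + 3176z + 2780 = ((2248091/49665)z + 2385379/49665)((198660/17161)z + 993300/17161) + (0)
Last nonzero remainder: (198660/17161)z + 993300/17161. Dividing through by 198660/17161 gives the monic gcd z + 5.

5 + z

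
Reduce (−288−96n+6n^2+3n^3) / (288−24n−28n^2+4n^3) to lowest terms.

(48+24n+3n^2)/(−48−4n+4n^2)

Repeated division with remainder:
  3n^3+6n^2−96n−288 = (3/4)(4n^3−28n^2−24n+288) + (27n^2−78n−504)
  4n^3−28n^2−24n+288 = ((4/27)n−148/243)(27n^2−78n−504) + ((256/81)n−512/27)
  27n^2−78n−504 = ((2187/256)n+1701/64)((256/81)n−512/27) + (0)
Last nonzero remainder: (256/81)n−512/27. Dividing through by 256/81 gives the monic gcd n−6.
Cancel n−6 from numerator and denominator to get the reduced form.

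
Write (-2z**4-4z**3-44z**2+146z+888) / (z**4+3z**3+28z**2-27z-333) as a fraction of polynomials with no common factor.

Apply the Euclidean algorithm:
  -2z**4-4z**3-44z**2+146z+888 = (-2)(z**4+3z**3+28z**2-27z-333) + (2z**3+12z**2+92z+222)
  z**4+3z**3+28z**2-27z-333 = ((1/2)z-3/2)(2z**3+12z**2+92z+222) + (0)
Last nonzero remainder: 2z**3+12z**2+92z+222. Dividing through by 2 gives the monic gcd z**3+6z**2+46z+111.
Cancel z**3+6z**2+46z+111 from numerator and denominator to get the reduced form.

(-2z+8)/(z-3)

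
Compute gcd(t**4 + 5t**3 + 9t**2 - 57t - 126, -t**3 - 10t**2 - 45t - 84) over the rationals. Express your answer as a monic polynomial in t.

Euclidean algorithm in ℚ[t]:
  t**4 + 5t**3 + 9t**2 - 57t - 126 = (-t + 5)(-t**3 - 10t**2 - 45t - 84) + (14t**2 + 84t + 294)
  -t**3 - 10t**2 - 45t - 84 = (-(1/14)t - 2/7)(14t**2 + 84t + 294) + (0)
Last nonzero remainder: 14t**2 + 84t + 294. Dividing through by 14 gives the monic gcd t**2 + 6t + 21.

t**2 + 6t + 21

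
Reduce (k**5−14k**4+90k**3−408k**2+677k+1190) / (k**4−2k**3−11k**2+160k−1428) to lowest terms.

Repeated division with remainder:
  k**5−14k**4+90k**3−408k**2+677k+1190 = (k−12)(k**4−2k**3−11k**2+160k−1428) + (77k**3−700k**2+4025k−15946)
  k**4−2k**3−11k**2+160k−1428 = ((1/77)k+78/847)(77k**3−700k**2+4025k−15946) + ((144/121)k**2−(432/121)k+4896/121)
  77k**3−700k**2+4025k−15946 = ((9317/144)k−56749/144)((144/121)k**2−(432/121)k+4896/121) + (0)
Last nonzero remainder: (144/121)k**2−(432/121)k+4896/121. Dividing through by 144/121 gives the monic gcd k**2−3k+34.
Cancel k**2−3k+34 from numerator and denominator to get the reduced form.

(k**3−11k**2+23k+35)/(k**2+k−42)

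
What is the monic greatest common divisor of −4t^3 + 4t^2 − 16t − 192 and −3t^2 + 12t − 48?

t^2 − 4t + 16

Euclidean algorithm in ℚ[t]:
  −4t^3 + 4t^2 − 16t − 192 = ((4/3)t + 4)(−3t^2 + 12t − 48) + (0)
Last nonzero remainder: −3t^2 + 12t − 48. Dividing through by −3 gives the monic gcd t^2 − 4t + 16.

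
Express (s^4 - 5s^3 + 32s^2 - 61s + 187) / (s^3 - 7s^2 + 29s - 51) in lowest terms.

(s^2 - s + 11)/(s - 3)

Apply the Euclidean algorithm:
  s^4 - 5s^3 + 32s^2 - 61s + 187 = (s + 2)(s^3 - 7s^2 + 29s - 51) + (17s^2 - 68s + 289)
  s^3 - 7s^2 + 29s - 51 = ((1/17)s - 3/17)(17s^2 - 68s + 289) + (0)
Last nonzero remainder: 17s^2 - 68s + 289. Dividing through by 17 gives the monic gcd s^2 - 4s + 17.
Cancel s^2 - 4s + 17 from numerator and denominator to get the reduced form.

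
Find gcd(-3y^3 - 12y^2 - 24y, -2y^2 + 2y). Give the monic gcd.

y

Apply the Euclidean algorithm:
  -3y^3 - 12y^2 - 24y = ((3/2)y + 15/2)(-2y^2 + 2y) + (-39y)
  -2y^2 + 2y = ((2/39)y - 2/39)(-39y) + (0)
Last nonzero remainder: -39y. Dividing through by -39 gives the monic gcd y.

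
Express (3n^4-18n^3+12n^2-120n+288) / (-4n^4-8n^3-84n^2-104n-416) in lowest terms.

(-3n^2+24n-36)/(4n^2+52)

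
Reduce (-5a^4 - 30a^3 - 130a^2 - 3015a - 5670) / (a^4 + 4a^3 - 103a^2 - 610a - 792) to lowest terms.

(-5a^2 + 25a - 315)/(a^2 - 7a - 44)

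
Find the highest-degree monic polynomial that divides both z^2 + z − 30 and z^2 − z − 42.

Repeated division with remainder:
  z^2 + z − 30 = (z^2 − z − 42) + (2z + 12)
  z^2 − z − 42 = ((1/2)z − 7/2)(2z + 12) + (0)
Last nonzero remainder: 2z + 12. Dividing through by 2 gives the monic gcd z + 6.

z + 6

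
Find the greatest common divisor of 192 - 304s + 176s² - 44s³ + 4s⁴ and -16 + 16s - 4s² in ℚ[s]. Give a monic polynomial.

4 - 4s + s²

By polynomial division,
  4s⁴ - 44s³ + 176s² - 304s + 192 = (-s² + 7s - 12)(-4s² + 16s - 16) + (0)
Last nonzero remainder: -4s² + 16s - 16. Dividing through by -4 gives the monic gcd s² - 4s + 4.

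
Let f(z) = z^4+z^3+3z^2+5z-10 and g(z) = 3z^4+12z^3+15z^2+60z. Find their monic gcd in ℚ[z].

Repeated division with remainder:
  z^4+z^3+3z^2+5z-10 = (1/3)(3z^4+12z^3+15z^2+60z) + (-3z^3-2z^2-15z-10)
  3z^4+12z^3+15z^2+60z = (-z-10/3)(-3z^3-2z^2-15z-10) + (-(20/3)z^2-100/3)
  -3z^3-2z^2-15z-10 = ((9/20)z+3/10)(-(20/3)z^2-100/3) + (0)
Last nonzero remainder: -(20/3)z^2-100/3. Dividing through by -20/3 gives the monic gcd z^2+5.

z^2+5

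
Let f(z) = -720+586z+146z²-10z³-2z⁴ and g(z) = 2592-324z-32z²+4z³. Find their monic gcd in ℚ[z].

-72+z+z²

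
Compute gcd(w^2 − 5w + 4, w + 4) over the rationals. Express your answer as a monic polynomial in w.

By polynomial division,
  w^2 − 5w + 4 = (w − 9)(w + 4) + (40)
  w + 4 = ((1/40)w + 1/10)(40) + (0)
The last nonzero remainder is the constant 40, so the polynomials are coprime and gcd = 1.

1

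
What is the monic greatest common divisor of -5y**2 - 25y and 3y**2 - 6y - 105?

y + 5

By polynomial division,
  -5y**2 - 25y = (-5/3)(3y**2 - 6y - 105) + (-35y - 175)
  3y**2 - 6y - 105 = (-(3/35)y + 3/5)(-35y - 175) + (0)
Last nonzero remainder: -35y - 175. Dividing through by -35 gives the monic gcd y + 5.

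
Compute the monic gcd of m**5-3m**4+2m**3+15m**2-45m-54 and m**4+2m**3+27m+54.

m**3-m**2+3m+18

By polynomial division,
  m**5-3m**4+2m**3+15m**2-45m-54 = (m-5)(m**4+2m**3+27m+54) + (12m**3-12m**2+36m+216)
  m**4+2m**3+27m+54 = ((1/12)m+1/4)(12m**3-12m**2+36m+216) + (0)
Last nonzero remainder: 12m**3-12m**2+36m+216. Dividing through by 12 gives the monic gcd m**3-m**2+3m+18.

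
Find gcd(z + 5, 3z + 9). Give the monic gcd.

Apply the Euclidean algorithm:
  z + 5 = (1/3)(3z + 9) + (2)
  3z + 9 = ((3/2)z + 9/2)(2) + (0)
The last nonzero remainder is the constant 2, so the polynomials are coprime and gcd = 1.

1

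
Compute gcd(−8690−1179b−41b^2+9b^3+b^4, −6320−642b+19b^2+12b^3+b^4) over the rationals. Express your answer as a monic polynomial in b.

790+179b+20b^2+b^3

Apply the Euclidean algorithm:
  b^4+9b^3−41b^2−1179b−8690 = (b^4+12b^3+19b^2−642b−6320) + (−3b^3−60b^2−537b−2370)
  b^4+12b^3+19b^2−642b−6320 = (−(1/3)b+8/3)(−3b^3−60b^2−537b−2370) + (0)
Last nonzero remainder: −3b^3−60b^2−537b−2370. Dividing through by −3 gives the monic gcd b^3+20b^2+179b+790.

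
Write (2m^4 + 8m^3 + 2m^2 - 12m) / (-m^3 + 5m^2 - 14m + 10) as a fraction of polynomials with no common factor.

(-2m^3 - 10m^2 - 12m)/(m^2 - 4m + 10)

Apply the Euclidean algorithm:
  2m^4 + 8m^3 + 2m^2 - 12m = (-2m - 18)(-m^3 + 5m^2 - 14m + 10) + (64m^2 - 244m + 180)
  -m^3 + 5m^2 - 14m + 10 = (-(1/64)m + 19/1024)(64m^2 - 244m + 180) + (-(1705/256)m + 1705/256)
  64m^2 - 244m + 180 = (-(16384/1705)m + 9216/341)(-(1705/256)m + 1705/256) + (0)
Last nonzero remainder: -(1705/256)m + 1705/256. Dividing through by -1705/256 gives the monic gcd m - 1.
Cancel m - 1 from numerator and denominator to get the reduced form.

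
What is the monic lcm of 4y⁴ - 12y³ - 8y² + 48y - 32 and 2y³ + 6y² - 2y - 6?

By polynomial division,
  4y⁴ - 12y³ - 8y² + 48y - 32 = (2y - 12)(2y³ + 6y² - 2y - 6) + (68y² + 36y - 104)
  2y³ + 6y² - 2y - 6 = ((1/34)y + 21/289)(68y² + 36y - 104) + (-(450/289)y + 450/289)
  68y² + 36y - 104 = (-(9826/225)y - 15028/225)(-(450/289)y + 450/289) + (0)
Last nonzero remainder: -(450/289)y + 450/289. Dividing through by -450/289 gives the monic gcd y - 1.
Then lcm(f, g) = f·g / gcd(f, g); expanding and making the result monic gives the answer.

y⁶ + y⁵ - 11y⁴ - 5y³ + 34y² + 4y - 24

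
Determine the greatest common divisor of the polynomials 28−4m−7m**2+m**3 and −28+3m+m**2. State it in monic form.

Repeated division with remainder:
  m**3−7m**2−4m+28 = (m−10)(m**2+3m−28) + (54m−252)
  m**2+3m−28 = ((1/54)m+23/162)(54m−252) + (70/9)
  54m−252 = ((243/35)m−162/5)(70/9) + (0)
The last nonzero remainder is the constant 70/9, so the polynomials are coprime and gcd = 1.

1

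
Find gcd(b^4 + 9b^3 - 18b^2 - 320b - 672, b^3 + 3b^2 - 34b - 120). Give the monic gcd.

b^2 - 2b - 24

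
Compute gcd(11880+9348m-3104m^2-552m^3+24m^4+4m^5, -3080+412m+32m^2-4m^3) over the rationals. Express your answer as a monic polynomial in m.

By polynomial division,
  4m^5+24m^4-552m^3-3104m^2+9348m+11880 = (-m^2-14m-77)(-4m^3+32m^2+412m-3080) + (2048m^2-2048m-225280)
  -4m^3+32m^2+412m-3080 = (-(1/512)m+7/512)(2048m^2-2048m-225280) + (0)
Last nonzero remainder: 2048m^2-2048m-225280. Dividing through by 2048 gives the monic gcd m^2-m-110.

-110-m+m^2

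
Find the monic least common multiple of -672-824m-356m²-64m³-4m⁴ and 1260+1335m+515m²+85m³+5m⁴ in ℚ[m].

504+786m+473m²+137m³+19m⁴+m⁵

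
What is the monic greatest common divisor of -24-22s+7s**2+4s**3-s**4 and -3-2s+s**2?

-3-2s+s**2

Repeated division with remainder:
  -s**4+4s**3+7s**2-22s-24 = (-s**2+2s+8)(s**2-2s-3) + (0)
The last nonzero remainder s**2-2s-3 is already monic.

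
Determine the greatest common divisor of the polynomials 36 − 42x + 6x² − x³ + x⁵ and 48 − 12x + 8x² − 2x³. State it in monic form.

Apply the Euclidean algorithm:
  x⁵ − x³ + 6x² − 42x + 36 = (−(1/2)x² − 2x − 9/2)(−2x³ + 8x² − 12x + 48) + (42x² + 252)
  −2x³ + 8x² − 12x + 48 = (−(1/21)x + 4/21)(42x² + 252) + (0)
Last nonzero remainder: 42x² + 252. Dividing through by 42 gives the monic gcd x² + 6.

6 + x²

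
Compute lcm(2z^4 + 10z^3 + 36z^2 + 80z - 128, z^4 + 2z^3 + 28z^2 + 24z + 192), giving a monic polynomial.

Repeated division with remainder:
  2z^4 + 10z^3 + 36z^2 + 80z - 128 = (2)(z^4 + 2z^3 + 28z^2 + 24z + 192) + (6z^3 - 20z^2 + 32z - 512)
  z^4 + 2z^3 + 28z^2 + 24z + 192 = ((1/6)z + 8/9)(6z^3 - 20z^2 + 32z - 512) + ((364/9)z^2 + (728/9)z + 5824/9)
  6z^3 - 20z^2 + 32z - 512 = ((27/182)z - 72/91)((364/9)z^2 + (728/9)z + 5824/9) + (0)
Last nonzero remainder: (364/9)z^2 + (728/9)z + 5824/9. Dividing through by 364/9 gives the monic gcd z^2 + 2z + 16.
Then lcm(f, g) = f·g / gcd(f, g); expanding and making the result monic gives the answer.

z^6 + 5z^5 + 30z^4 + 100z^3 + 152z^2 + 480z - 768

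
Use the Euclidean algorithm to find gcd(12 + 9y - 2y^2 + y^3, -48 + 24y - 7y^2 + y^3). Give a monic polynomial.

12 - 3y + y^2

Repeated division with remainder:
  y^3 - 2y^2 + 9y + 12 = (y^3 - 7y^2 + 24y - 48) + (5y^2 - 15y + 60)
  y^3 - 7y^2 + 24y - 48 = ((1/5)y - 4/5)(5y^2 - 15y + 60) + (0)
Last nonzero remainder: 5y^2 - 15y + 60. Dividing through by 5 gives the monic gcd y^2 - 3y + 12.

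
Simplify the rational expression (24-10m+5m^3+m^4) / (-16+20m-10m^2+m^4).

Apply the Euclidean algorithm:
  m^4+5m^3-10m+24 = (m^4-10m^2+20m-16) + (5m^3+10m^2-30m+40)
  m^4-10m^2+20m-16 = ((1/5)m-2/5)(5m^3+10m^2-30m+40) + (0)
Last nonzero remainder: 5m^3+10m^2-30m+40. Dividing through by 5 gives the monic gcd m^3+2m^2-6m+8.
Cancel m^3+2m^2-6m+8 from numerator and denominator to get the reduced form.

(3+m)/(-2+m)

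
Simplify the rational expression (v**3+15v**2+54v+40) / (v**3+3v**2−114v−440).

Apply the Euclidean algorithm:
  v**3+15v**2+54v+40 = (v**3+3v**2−114v−440) + (12v**2+168v+480)
  v**3+3v**2−114v−440 = ((1/12)v−11/12)(12v**2+168v+480) + (0)
Last nonzero remainder: 12v**2+168v+480. Dividing through by 12 gives the monic gcd v**2+14v+40.
Cancel v**2+14v+40 from numerator and denominator to get the reduced form.

(v+1)/(v−11)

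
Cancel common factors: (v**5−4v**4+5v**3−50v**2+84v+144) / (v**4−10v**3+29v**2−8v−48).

(v**2+2v+12)/(v−4)

Euclidean algorithm in ℚ[v]:
  v**5−4v**4+5v**3−50v**2+84v+144 = (v+6)(v**4−10v**3+29v**2−8v−48) + (36v**3−216v**2+180v+432)
  v**4−10v**3+29v**2−8v−48 = ((1/36)v−1/9)(36v**3−216v**2+180v+432) + (0)
Last nonzero remainder: 36v**3−216v**2+180v+432. Dividing through by 36 gives the monic gcd v**3−6v**2+5v+12.
Cancel v**3−6v**2+5v+12 from numerator and denominator to get the reduced form.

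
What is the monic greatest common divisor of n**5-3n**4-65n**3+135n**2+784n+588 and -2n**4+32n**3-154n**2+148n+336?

n**3-12n**2+29n+42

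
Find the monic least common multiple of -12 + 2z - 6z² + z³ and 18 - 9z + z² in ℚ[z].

36 - 18z + 20z² - 9z³ + z⁴

By polynomial division,
  z³ - 6z² + 2z - 12 = (z + 3)(z² - 9z + 18) + (11z - 66)
  z² - 9z + 18 = ((1/11)z - 3/11)(11z - 66) + (0)
Last nonzero remainder: 11z - 66. Dividing through by 11 gives the monic gcd z - 6.
Then lcm(f, g) = f·g / gcd(f, g); expanding and making the result monic gives the answer.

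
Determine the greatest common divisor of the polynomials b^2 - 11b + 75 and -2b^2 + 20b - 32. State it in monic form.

1

Apply the Euclidean algorithm:
  b^2 - 11b + 75 = (-1/2)(-2b^2 + 20b - 32) + (-b + 59)
  -2b^2 + 20b - 32 = (2b + 98)(-b + 59) + (-5814)
  -b + 59 = ((1/5814)b - 59/5814)(-5814) + (0)
The last nonzero remainder is the constant -5814, so the polynomials are coprime and gcd = 1.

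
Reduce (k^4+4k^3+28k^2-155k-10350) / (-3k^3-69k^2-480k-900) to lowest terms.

(-k^3+6k^2-88k+1035)/(3k^2+39k+90)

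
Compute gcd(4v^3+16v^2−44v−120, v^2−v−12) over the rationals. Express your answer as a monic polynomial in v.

Euclidean algorithm in ℚ[v]:
  4v^3+16v^2−44v−120 = (4v+20)(v^2−v−12) + (24v+120)
  v^2−v−12 = ((1/24)v−1/4)(24v+120) + (18)
  24v+120 = ((4/3)v+20/3)(18) + (0)
The last nonzero remainder is the constant 18, so the polynomials are coprime and gcd = 1.

1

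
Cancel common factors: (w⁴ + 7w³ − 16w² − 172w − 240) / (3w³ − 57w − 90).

By polynomial division,
  w⁴ + 7w³ − 16w² − 172w − 240 = ((1/3)w + 7/3)(3w³ − 57w − 90) + (3w² − 9w − 30)
  3w³ − 57w − 90 = (w + 3)(3w² − 9w − 30) + (0)
Last nonzero remainder: 3w² − 9w − 30. Dividing through by 3 gives the monic gcd w² − 3w − 10.
Cancel w² − 3w − 10 from numerator and denominator to get the reduced form.

(w² + 10w + 24)/(3w + 9)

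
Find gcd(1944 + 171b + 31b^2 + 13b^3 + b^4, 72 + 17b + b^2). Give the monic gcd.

Euclidean algorithm in ℚ[b]:
  b^4 + 13b^3 + 31b^2 + 171b + 1944 = (b^2 - 4b + 27)(b^2 + 17b + 72) + (0)
The last nonzero remainder b^2 + 17b + 72 is already monic.

72 + 17b + b^2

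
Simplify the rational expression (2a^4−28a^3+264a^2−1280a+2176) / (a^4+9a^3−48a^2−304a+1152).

(2a^2−12a+136)/(a^2+17a+72)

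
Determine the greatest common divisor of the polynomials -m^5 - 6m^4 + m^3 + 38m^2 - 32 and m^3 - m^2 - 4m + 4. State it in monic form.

Repeated division with remainder:
  -m^5 - 6m^4 + m^3 + 38m^2 - 32 = (-m^2 - 7m - 10)(m^3 - m^2 - 4m + 4) + (4m^2 - 12m + 8)
  m^3 - m^2 - 4m + 4 = ((1/4)m + 1/2)(4m^2 - 12m + 8) + (0)
Last nonzero remainder: 4m^2 - 12m + 8. Dividing through by 4 gives the monic gcd m^2 - 3m + 2.

m^2 - 3m + 2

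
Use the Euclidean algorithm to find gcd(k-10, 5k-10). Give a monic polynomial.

By polynomial division,
  k-10 = (1/5)(5k-10) + (-8)
  5k-10 = (-(5/8)k+5/4)(-8) + (0)
The last nonzero remainder is the constant -8, so the polynomials are coprime and gcd = 1.

1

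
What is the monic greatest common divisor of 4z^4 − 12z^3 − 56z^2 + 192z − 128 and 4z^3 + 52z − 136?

Repeated division with remainder:
  4z^4 − 12z^3 − 56z^2 + 192z − 128 = (z − 3)(4z^3 + 52z − 136) + (−108z^2 + 484z − 536)
  4z^3 + 52z − 136 = (−(1/27)z − 121/729)(−108z^2 + 484z − 536) + ((82000/729)z − 164000/729)
  −108z^2 + 484z − 536 = (−(19683/20500)z + 48843/20500)((82000/729)z − 164000/729) + (0)
Last nonzero remainder: (82000/729)z − 164000/729. Dividing through by 82000/729 gives the monic gcd z − 2.

z − 2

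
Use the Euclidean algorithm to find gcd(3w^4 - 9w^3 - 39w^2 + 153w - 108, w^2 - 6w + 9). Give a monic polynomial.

w^2 - 6w + 9

Apply the Euclidean algorithm:
  3w^4 - 9w^3 - 39w^2 + 153w - 108 = (3w^2 + 9w - 12)(w^2 - 6w + 9) + (0)
The last nonzero remainder w^2 - 6w + 9 is already monic.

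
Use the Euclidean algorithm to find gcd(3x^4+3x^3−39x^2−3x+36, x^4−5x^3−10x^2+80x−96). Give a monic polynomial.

Repeated division with remainder:
  3x^4+3x^3−39x^2−3x+36 = (3)(x^4−5x^3−10x^2+80x−96) + (18x^3−9x^2−243x+324)
  x^4−5x^3−10x^2+80x−96 = ((1/18)x−1/4)(18x^3−9x^2−243x+324) + ((5/4)x^2+(5/4)x−15)
  18x^3−9x^2−243x+324 = ((72/5)x−108/5)((5/4)x^2+(5/4)x−15) + (0)
Last nonzero remainder: (5/4)x^2+(5/4)x−15. Dividing through by 5/4 gives the monic gcd x^2+x−12.

x^2+x−12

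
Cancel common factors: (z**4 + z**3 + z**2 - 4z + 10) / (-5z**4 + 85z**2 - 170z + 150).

(-z**2 - 3z - 5)/(5z**2 + 10z - 75)

Euclidean algorithm in ℚ[z]:
  z**4 + z**3 + z**2 - 4z + 10 = (-1/5)(-5z**4 + 85z**2 - 170z + 150) + (z**3 + 18z**2 - 38z + 40)
  -5z**4 + 85z**2 - 170z + 150 = (-5z + 90)(z**3 + 18z**2 - 38z + 40) + (-1725z**2 + 3450z - 3450)
  z**3 + 18z**2 - 38z + 40 = (-(1/1725)z - 4/345)(-1725z**2 + 3450z - 3450) + (0)
Last nonzero remainder: -1725z**2 + 3450z - 3450. Dividing through by -1725 gives the monic gcd z**2 - 2z + 2.
Cancel z**2 - 2z + 2 from numerator and denominator to get the reduced form.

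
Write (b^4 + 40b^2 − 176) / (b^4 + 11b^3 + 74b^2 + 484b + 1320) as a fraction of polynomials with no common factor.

(b^2 − 4)/(b^2 + 11b + 30)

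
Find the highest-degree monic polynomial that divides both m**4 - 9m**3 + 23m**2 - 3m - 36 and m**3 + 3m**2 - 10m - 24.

m - 3

Apply the Euclidean algorithm:
  m**4 - 9m**3 + 23m**2 - 3m - 36 = (m - 12)(m**3 + 3m**2 - 10m - 24) + (69m**2 - 99m - 324)
  m**3 + 3m**2 - 10m - 24 = ((1/69)m + 34/529)(69m**2 - 99m - 324) + ((560/529)m - 1680/529)
  69m**2 - 99m - 324 = ((36501/560)m + 14283/140)((560/529)m - 1680/529) + (0)
Last nonzero remainder: (560/529)m - 1680/529. Dividing through by 560/529 gives the monic gcd m - 3.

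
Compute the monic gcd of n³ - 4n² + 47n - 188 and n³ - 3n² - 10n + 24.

n - 4

Euclidean algorithm in ℚ[n]:
  n³ - 4n² + 47n - 188 = (n³ - 3n² - 10n + 24) + (-n² + 57n - 212)
  n³ - 3n² - 10n + 24 = (-n - 54)(-n² + 57n - 212) + (2856n - 11424)
  -n² + 57n - 212 = (-(1/2856)n + 53/2856)(2856n - 11424) + (0)
Last nonzero remainder: 2856n - 11424. Dividing through by 2856 gives the monic gcd n - 4.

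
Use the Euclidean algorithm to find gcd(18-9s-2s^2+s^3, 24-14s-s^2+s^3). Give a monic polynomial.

6-5s+s^2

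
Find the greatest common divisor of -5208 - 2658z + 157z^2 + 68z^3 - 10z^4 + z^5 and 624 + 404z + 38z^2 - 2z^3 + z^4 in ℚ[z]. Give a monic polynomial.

Apply the Euclidean algorithm:
  z^5 - 10z^4 + 68z^3 + 157z^2 - 2658z - 5208 = (z - 8)(z^4 - 2z^3 + 38z^2 + 404z + 624) + (14z^3 + 57z^2 - 50z - 216)
  z^4 - 2z^3 + 38z^2 + 404z + 624 = ((1/14)z - 85/196)(14z^3 + 57z^2 - 50z - 216) + ((12993/196)z^2 + (38979/98)z + 25986/49)
  14z^3 + 57z^2 - 50z - 216 = ((2744/12993)z - 1764/4331)((12993/196)z^2 + (38979/98)z + 25986/49) + (0)
Last nonzero remainder: (12993/196)z^2 + (38979/98)z + 25986/49. Dividing through by 12993/196 gives the monic gcd z^2 + 6z + 8.

8 + 6z + z^2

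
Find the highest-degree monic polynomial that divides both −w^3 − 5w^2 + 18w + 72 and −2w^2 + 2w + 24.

By polynomial division,
  −w^3 − 5w^2 + 18w + 72 = ((1/2)w + 3)(−2w^2 + 2w + 24) + (0)
Last nonzero remainder: −2w^2 + 2w + 24. Dividing through by −2 gives the monic gcd w^2 − w − 12.

w^2 − w − 12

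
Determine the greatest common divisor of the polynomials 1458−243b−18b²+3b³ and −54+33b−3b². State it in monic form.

−9+b

By polynomial division,
  3b³−18b²−243b+1458 = (−b−5)(−3b²+33b−54) + (−132b+1188)
  −3b²+33b−54 = ((1/44)b−1/22)(−132b+1188) + (0)
Last nonzero remainder: −132b+1188. Dividing through by −132 gives the monic gcd b−9.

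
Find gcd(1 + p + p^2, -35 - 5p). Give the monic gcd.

1

Repeated division with remainder:
  p^2 + p + 1 = (-(1/5)p + 6/5)(-5p - 35) + (43)
  -5p - 35 = (-(5/43)p - 35/43)(43) + (0)
The last nonzero remainder is the constant 43, so the polynomials are coprime and gcd = 1.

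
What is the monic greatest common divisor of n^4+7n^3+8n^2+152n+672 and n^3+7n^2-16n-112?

n^2+11n+28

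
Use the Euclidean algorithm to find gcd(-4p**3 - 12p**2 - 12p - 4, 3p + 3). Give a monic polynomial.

p + 1

Apply the Euclidean algorithm:
  -4p**3 - 12p**2 - 12p - 4 = (-(4/3)p**2 - (8/3)p - 4/3)(3p + 3) + (0)
Last nonzero remainder: 3p + 3. Dividing through by 3 gives the monic gcd p + 1.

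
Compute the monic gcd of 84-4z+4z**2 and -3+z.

Euclidean algorithm in ℚ[z]:
  4z**2-4z+84 = (4z+8)(z-3) + (108)
  z-3 = ((1/108)z-1/36)(108) + (0)
The last nonzero remainder is the constant 108, so the polynomials are coprime and gcd = 1.

1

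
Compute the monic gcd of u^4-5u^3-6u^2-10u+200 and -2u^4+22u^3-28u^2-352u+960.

u^2-9u+20

Apply the Euclidean algorithm:
  u^4-5u^3-6u^2-10u+200 = (-1/2)(-2u^4+22u^3-28u^2-352u+960) + (6u^3-20u^2-186u+680)
  -2u^4+22u^3-28u^2-352u+960 = (-(1/3)u+23/9)(6u^3-20u^2-186u+680) + (-(350/9)u^2+350u-7000/9)
  6u^3-20u^2-186u+680 = (-(27/175)u-153/175)(-(350/9)u^2+350u-7000/9) + (0)
Last nonzero remainder: -(350/9)u^2+350u-7000/9. Dividing through by -350/9 gives the monic gcd u^2-9u+20.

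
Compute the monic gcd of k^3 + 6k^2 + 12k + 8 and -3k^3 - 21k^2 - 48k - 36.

k^2 + 4k + 4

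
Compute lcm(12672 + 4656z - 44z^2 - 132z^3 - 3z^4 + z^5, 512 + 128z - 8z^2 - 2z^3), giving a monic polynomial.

101376 + 49920z + 4304z^2 - 1100z^3 - 156z^4 + 5z^5 + z^6

Repeated division with remainder:
  z^5 - 3z^4 - 132z^3 - 44z^2 + 4656z + 12672 = (-(1/2)z^2 + (7/2)z + 20)(-2z^3 - 8z^2 + 128z + 512) + (-76z^2 + 304z + 2432)
  -2z^3 - 8z^2 + 128z + 512 = ((1/38)z + 4/19)(-76z^2 + 304z + 2432) + (0)
Last nonzero remainder: -76z^2 + 304z + 2432. Dividing through by -76 gives the monic gcd z^2 - 4z - 32.
Then lcm(f, g) = f·g / gcd(f, g); expanding and making the result monic gives the answer.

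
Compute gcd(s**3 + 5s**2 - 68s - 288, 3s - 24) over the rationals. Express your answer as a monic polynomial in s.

Repeated division with remainder:
  s**3 + 5s**2 - 68s - 288 = ((1/3)s**2 + (13/3)s + 12)(3s - 24) + (0)
Last nonzero remainder: 3s - 24. Dividing through by 3 gives the monic gcd s - 8.

s - 8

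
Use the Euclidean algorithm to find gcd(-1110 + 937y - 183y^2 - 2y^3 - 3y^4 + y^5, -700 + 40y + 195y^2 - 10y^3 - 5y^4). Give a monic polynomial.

Repeated division with remainder:
  y^5 - 3y^4 - 2y^3 - 183y^2 + 937y - 1110 = (-(1/5)y + 1)(-5y^4 - 10y^3 + 195y^2 + 40y - 700) + (47y^3 - 370y^2 + 757y - 410)
  -5y^4 - 10y^3 + 195y^2 + 40y - 700 = (-(5/47)y - 2320/2209)(47y^3 - 370y^2 + 757y - 410) + (-(249750/2209)y^2 + (1748250/2209)y - 2497500/2209)
  47y^3 - 370y^2 + 757y - 410 = (-(103823/249750)y + 90569/249750)(-(249750/2209)y^2 + (1748250/2209)y - 2497500/2209) + (0)
Last nonzero remainder: -(249750/2209)y^2 + (1748250/2209)y - 2497500/2209. Dividing through by -249750/2209 gives the monic gcd y^2 - 7y + 10.

10 - 7y + y^2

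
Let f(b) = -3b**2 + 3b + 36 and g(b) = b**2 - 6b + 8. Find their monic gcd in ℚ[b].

By polynomial division,
  -3b**2 + 3b + 36 = (-3)(b**2 - 6b + 8) + (-15b + 60)
  b**2 - 6b + 8 = (-(1/15)b + 2/15)(-15b + 60) + (0)
Last nonzero remainder: -15b + 60. Dividing through by -15 gives the monic gcd b - 4.

b - 4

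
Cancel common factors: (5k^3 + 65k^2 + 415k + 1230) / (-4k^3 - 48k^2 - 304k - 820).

(-5k - 30)/(4k + 20)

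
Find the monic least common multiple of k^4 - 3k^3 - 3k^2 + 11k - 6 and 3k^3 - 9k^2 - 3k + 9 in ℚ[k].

k^5 - 2k^4 - 6k^3 + 8k^2 + 5k - 6

By polynomial division,
  k^4 - 3k^3 - 3k^2 + 11k - 6 = ((1/3)k)(3k^3 - 9k^2 - 3k + 9) + (-2k^2 + 8k - 6)
  3k^3 - 9k^2 - 3k + 9 = (-(3/2)k - 3/2)(-2k^2 + 8k - 6) + (0)
Last nonzero remainder: -2k^2 + 8k - 6. Dividing through by -2 gives the monic gcd k^2 - 4k + 3.
Then lcm(f, g) = f·g / gcd(f, g); expanding and making the result monic gives the answer.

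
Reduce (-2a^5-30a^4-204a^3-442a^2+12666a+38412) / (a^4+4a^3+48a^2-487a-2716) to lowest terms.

(-2a^3-16a^2+102a+396)/(a^2-3a-28)

By polynomial division,
  -2a^5-30a^4-204a^3-442a^2+12666a+38412 = (-2a-22)(a^4+4a^3+48a^2-487a-2716) + (-20a^3-360a^2-3480a-21340)
  a^4+4a^3+48a^2-487a-2716 = (-(1/20)a+7/10)(-20a^3-360a^2-3480a-21340) + (126a^2+882a+12222)
  -20a^3-360a^2-3480a-21340 = (-(10/63)a-110/63)(126a^2+882a+12222) + (0)
Last nonzero remainder: 126a^2+882a+12222. Dividing through by 126 gives the monic gcd a^2+7a+97.
Cancel a^2+7a+97 from numerator and denominator to get the reduced form.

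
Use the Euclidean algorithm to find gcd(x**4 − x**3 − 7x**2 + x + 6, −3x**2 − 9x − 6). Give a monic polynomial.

x**2 + 3x + 2

Repeated division with remainder:
  x**4 − x**3 − 7x**2 + x + 6 = (−(1/3)x**2 + (4/3)x − 1)(−3x**2 − 9x − 6) + (0)
Last nonzero remainder: −3x**2 − 9x − 6. Dividing through by −3 gives the monic gcd x**2 + 3x + 2.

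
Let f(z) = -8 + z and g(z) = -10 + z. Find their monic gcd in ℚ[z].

By polynomial division,
  z - 8 = (z - 10) + (2)
  z - 10 = ((1/2)z - 5)(2) + (0)
The last nonzero remainder is the constant 2, so the polynomials are coprime and gcd = 1.

1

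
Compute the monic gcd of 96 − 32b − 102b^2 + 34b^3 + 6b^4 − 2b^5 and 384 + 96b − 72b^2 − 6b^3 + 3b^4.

−16 + b^2

Apply the Euclidean algorithm:
  −2b^5 + 6b^4 + 34b^3 − 102b^2 − 32b + 96 = (−(2/3)b + 2/3)(3b^4 − 6b^3 − 72b^2 + 96b + 384) + (−10b^3 + 10b^2 + 160b − 160)
  3b^4 − 6b^3 − 72b^2 + 96b + 384 = (−(3/10)b + 3/10)(−10b^3 + 10b^2 + 160b − 160) + (−27b^2 + 432)
  −10b^3 + 10b^2 + 160b − 160 = ((10/27)b − 10/27)(−27b^2 + 432) + (0)
Last nonzero remainder: −27b^2 + 432. Dividing through by −27 gives the monic gcd b^2 − 16.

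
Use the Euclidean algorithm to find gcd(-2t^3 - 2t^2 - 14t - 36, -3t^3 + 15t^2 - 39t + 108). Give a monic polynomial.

t^2 - t + 9

Repeated division with remainder:
  -2t^3 - 2t^2 - 14t - 36 = (2/3)(-3t^3 + 15t^2 - 39t + 108) + (-12t^2 + 12t - 108)
  -3t^3 + 15t^2 - 39t + 108 = ((1/4)t - 1)(-12t^2 + 12t - 108) + (0)
Last nonzero remainder: -12t^2 + 12t - 108. Dividing through by -12 gives the monic gcd t^2 - t + 9.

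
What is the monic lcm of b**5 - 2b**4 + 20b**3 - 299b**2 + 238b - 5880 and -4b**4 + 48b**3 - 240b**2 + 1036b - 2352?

b**6 - 6b**5 + 28b**4 - 379b**3 + 1434b**2 - 6832b + 23520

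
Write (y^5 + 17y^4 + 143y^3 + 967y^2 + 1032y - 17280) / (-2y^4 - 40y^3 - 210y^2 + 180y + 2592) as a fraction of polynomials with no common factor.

(-y^2 - 3y - 80)/(2y + 12)

Apply the Euclidean algorithm:
  y^5 + 17y^4 + 143y^3 + 967y^2 + 1032y - 17280 = (-(1/2)y + 3/2)(-2y^4 - 40y^3 - 210y^2 + 180y + 2592) + (98y^3 + 1372y^2 + 2058y - 21168)
  -2y^4 - 40y^3 - 210y^2 + 180y + 2592 = (-(1/49)y - 6/49)(98y^3 + 1372y^2 + 2058y - 21168) + (0)
Last nonzero remainder: 98y^3 + 1372y^2 + 2058y - 21168. Dividing through by 98 gives the monic gcd y^3 + 14y^2 + 21y - 216.
Cancel y^3 + 14y^2 + 21y - 216 from numerator and denominator to get the reduced form.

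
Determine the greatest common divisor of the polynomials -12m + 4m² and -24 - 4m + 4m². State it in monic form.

-3 + m

Euclidean algorithm in ℚ[m]:
  4m² - 12m = (4m² - 4m - 24) + (-8m + 24)
  4m² - 4m - 24 = (-(1/2)m - 1)(-8m + 24) + (0)
Last nonzero remainder: -8m + 24. Dividing through by -8 gives the monic gcd m - 3.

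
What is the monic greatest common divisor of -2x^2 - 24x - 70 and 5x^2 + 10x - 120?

1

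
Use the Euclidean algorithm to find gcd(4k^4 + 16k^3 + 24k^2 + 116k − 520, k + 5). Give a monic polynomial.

k + 5

By polynomial division,
  4k^4 + 16k^3 + 24k^2 + 116k − 520 = (4k^3 − 4k^2 + 44k − 104)(k + 5) + (0)
The last nonzero remainder k + 5 is already monic.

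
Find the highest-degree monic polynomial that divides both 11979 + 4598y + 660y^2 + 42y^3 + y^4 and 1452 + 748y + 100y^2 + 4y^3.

121 + 22y + y^2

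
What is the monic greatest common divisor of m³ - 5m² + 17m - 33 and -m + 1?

1

Apply the Euclidean algorithm:
  m³ - 5m² + 17m - 33 = (-m² + 4m - 13)(-m + 1) + (-20)
  -m + 1 = ((1/20)m - 1/20)(-20) + (0)
The last nonzero remainder is the constant -20, so the polynomials are coprime and gcd = 1.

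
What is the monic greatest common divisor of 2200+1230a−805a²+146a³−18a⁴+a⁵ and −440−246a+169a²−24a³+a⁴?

40+26a−13a²+a³

Euclidean algorithm in ℚ[a]:
  a⁵−18a⁴+146a³−805a²+1230a+2200 = (a+6)(a⁴−24a³+169a²−246a−440) + (121a³−1573a²+3146a+4840)
  a⁴−24a³+169a²−246a−440 = ((1/121)a−1/11)(121a³−1573a²+3146a+4840) + (0)
Last nonzero remainder: 121a³−1573a²+3146a+4840. Dividing through by 121 gives the monic gcd a³−13a²+26a+40.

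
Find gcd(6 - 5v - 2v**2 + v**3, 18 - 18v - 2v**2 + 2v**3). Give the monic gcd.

By polynomial division,
  v**3 - 2v**2 - 5v + 6 = (1/2)(2v**3 - 2v**2 - 18v + 18) + (-v**2 + 4v - 3)
  2v**3 - 2v**2 - 18v + 18 = (-2v - 6)(-v**2 + 4v - 3) + (0)
Last nonzero remainder: -v**2 + 4v - 3. Dividing through by -1 gives the monic gcd v**2 - 4v + 3.

3 - 4v + v**2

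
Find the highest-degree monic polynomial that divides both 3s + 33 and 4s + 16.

By polynomial division,
  3s + 33 = (3/4)(4s + 16) + (21)
  4s + 16 = ((4/21)s + 16/21)(21) + (0)
The last nonzero remainder is the constant 21, so the polynomials are coprime and gcd = 1.

1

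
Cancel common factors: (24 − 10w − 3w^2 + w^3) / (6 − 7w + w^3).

By polynomial division,
  w^3 − 3w^2 − 10w + 24 = (w^3 − 7w + 6) + (−3w^2 − 3w + 18)
  w^3 − 7w + 6 = (−(1/3)w + 1/3)(−3w^2 − 3w + 18) + (0)
Last nonzero remainder: −3w^2 − 3w + 18. Dividing through by −3 gives the monic gcd w^2 + w − 6.
Cancel w^2 + w − 6 from numerator and denominator to get the reduced form.

(−4 + w)/(−1 + w)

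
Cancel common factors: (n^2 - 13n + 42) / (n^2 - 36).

(n - 7)/(n + 6)

By polynomial division,
  n^2 - 13n + 42 = (n^2 - 36) + (-13n + 78)
  n^2 - 36 = (-(1/13)n - 6/13)(-13n + 78) + (0)
Last nonzero remainder: -13n + 78. Dividing through by -13 gives the monic gcd n - 6.
Cancel n - 6 from numerator and denominator to get the reduced form.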